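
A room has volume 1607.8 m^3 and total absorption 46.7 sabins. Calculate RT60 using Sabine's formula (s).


Given values:
  V = 1607.8 m^3
  A = 46.7 sabins
Formula: RT60 = 0.161 * V / A
Numerator: 0.161 * 1607.8 = 258.8558
RT60 = 258.8558 / 46.7 = 5.543

5.543 s


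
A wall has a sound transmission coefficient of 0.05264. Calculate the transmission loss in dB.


Given values:
  tau = 0.05264
Formula: TL = 10 * log10(1 / tau)
Compute 1 / tau = 1 / 0.05264 = 18.997
Compute log10(18.997) = 1.278685
TL = 10 * 1.278685 = 12.79

12.79 dB


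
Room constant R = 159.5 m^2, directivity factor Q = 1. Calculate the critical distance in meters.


Given values:
  R = 159.5 m^2, Q = 1
Formula: d_c = 0.141 * sqrt(Q * R)
Compute Q * R = 1 * 159.5 = 159.5
Compute sqrt(159.5) = 12.6293
d_c = 0.141 * 12.6293 = 1.781

1.781 m


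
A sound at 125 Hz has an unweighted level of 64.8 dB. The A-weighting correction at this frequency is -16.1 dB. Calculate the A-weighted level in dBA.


Given values:
  SPL = 64.8 dB
  A-weighting at 125 Hz = -16.1 dB
Formula: L_A = SPL + A_weight
L_A = 64.8 + (-16.1)
L_A = 48.7

48.7 dBA


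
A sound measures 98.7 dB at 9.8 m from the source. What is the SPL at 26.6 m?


Given values:
  SPL1 = 98.7 dB, r1 = 9.8 m, r2 = 26.6 m
Formula: SPL2 = SPL1 - 20 * log10(r2 / r1)
Compute ratio: r2 / r1 = 26.6 / 9.8 = 2.7143
Compute log10: log10(2.7143) = 0.433658
Compute drop: 20 * 0.433658 = 8.6732
SPL2 = 98.7 - 8.6732 = 90.03

90.03 dB


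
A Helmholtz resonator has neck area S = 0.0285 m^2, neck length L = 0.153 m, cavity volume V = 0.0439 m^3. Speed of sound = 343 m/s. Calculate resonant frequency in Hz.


Given values:
  S = 0.0285 m^2, L = 0.153 m, V = 0.0439 m^3, c = 343 m/s
Formula: f = (c / (2*pi)) * sqrt(S / (V * L))
Compute V * L = 0.0439 * 0.153 = 0.0067167
Compute S / (V * L) = 0.0285 / 0.0067167 = 4.2432
Compute sqrt(4.2432) = 2.059903
Compute c / (2*pi) = 343 / 6.283185 = 54.590148
f = 54.590148 * 2.059903 = 112.45

112.45 Hz


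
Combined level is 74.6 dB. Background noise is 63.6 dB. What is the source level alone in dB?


Given values:
  L_total = 74.6 dB, L_bg = 63.6 dB
Formula: L_source = 10 * log10(10^(L_total/10) - 10^(L_bg/10))
Convert to linear:
  10^(74.6/10) = 28840315.0313
  10^(63.6/10) = 2290867.6528
Difference: 28840315.0313 - 2290867.6528 = 26549447.3785
L_source = 10 * log10(26549447.3785) = 74.24

74.24 dB


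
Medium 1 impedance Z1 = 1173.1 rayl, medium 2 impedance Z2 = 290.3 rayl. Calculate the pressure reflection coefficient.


Given values:
  Z1 = 1173.1 rayl, Z2 = 290.3 rayl
Formula: R = (Z2 - Z1) / (Z2 + Z1)
Numerator: Z2 - Z1 = 290.3 - 1173.1 = -882.8
Denominator: Z2 + Z1 = 290.3 + 1173.1 = 1463.4
R = -882.8 / 1463.4 = -0.6033

-0.6033


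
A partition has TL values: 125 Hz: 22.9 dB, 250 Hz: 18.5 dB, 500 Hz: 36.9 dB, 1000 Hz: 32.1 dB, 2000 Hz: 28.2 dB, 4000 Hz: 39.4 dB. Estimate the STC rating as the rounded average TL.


Given TL values at each frequency:
  125 Hz: 22.9 dB
  250 Hz: 18.5 dB
  500 Hz: 36.9 dB
  1000 Hz: 32.1 dB
  2000 Hz: 28.2 dB
  4000 Hz: 39.4 dB
Formula: STC ~ round(average of TL values)
Sum = 22.9 + 18.5 + 36.9 + 32.1 + 28.2 + 39.4 = 178.0
Average = 178.0 / 6 = 29.67
Rounded: 30

30


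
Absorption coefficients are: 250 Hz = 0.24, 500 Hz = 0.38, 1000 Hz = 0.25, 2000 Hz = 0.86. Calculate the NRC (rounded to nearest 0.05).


Given values:
  a_250 = 0.24, a_500 = 0.38
  a_1000 = 0.25, a_2000 = 0.86
Formula: NRC = (a250 + a500 + a1000 + a2000) / 4
Sum = 0.24 + 0.38 + 0.25 + 0.86 = 1.73
NRC = 1.73 / 4 = 0.4325
Rounded to nearest 0.05: 0.45

0.45


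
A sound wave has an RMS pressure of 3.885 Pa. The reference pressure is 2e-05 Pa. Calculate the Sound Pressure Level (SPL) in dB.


Given values:
  p = 3.885 Pa
  p_ref = 2e-05 Pa
Formula: SPL = 20 * log10(p / p_ref)
Compute ratio: p / p_ref = 3.885 / 2e-05 = 194250
Compute log10: log10(194250) = 5.288361
Multiply: SPL = 20 * 5.288361 = 105.77

105.77 dB


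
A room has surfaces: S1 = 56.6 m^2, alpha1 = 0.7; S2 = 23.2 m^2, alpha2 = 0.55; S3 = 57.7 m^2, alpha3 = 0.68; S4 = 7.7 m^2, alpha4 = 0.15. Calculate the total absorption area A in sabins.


Given surfaces:
  Surface 1: 56.6 * 0.7 = 39.62
  Surface 2: 23.2 * 0.55 = 12.76
  Surface 3: 57.7 * 0.68 = 39.236
  Surface 4: 7.7 * 0.15 = 1.155
Formula: A = sum(Si * alpha_i)
A = 39.62 + 12.76 + 39.236 + 1.155
A = 92.77

92.77 sabins


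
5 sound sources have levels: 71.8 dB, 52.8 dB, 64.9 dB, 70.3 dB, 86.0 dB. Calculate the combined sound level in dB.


Formula: L_total = 10 * log10( sum(10^(Li/10)) )
  Source 1: 10^(71.8/10) = 15135612.4844
  Source 2: 10^(52.8/10) = 190546.0718
  Source 3: 10^(64.9/10) = 3090295.4325
  Source 4: 10^(70.3/10) = 10715193.0524
  Source 5: 10^(86.0/10) = 398107170.5535
Sum of linear values = 427238817.5946
L_total = 10 * log10(427238817.5946) = 86.31

86.31 dB


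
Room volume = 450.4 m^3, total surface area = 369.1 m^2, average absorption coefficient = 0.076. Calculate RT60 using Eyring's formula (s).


Given values:
  V = 450.4 m^3, S = 369.1 m^2, alpha = 0.076
Formula: RT60 = 0.161 * V / (-S * ln(1 - alpha))
Compute ln(1 - 0.076) = ln(0.924) = -0.079043
Denominator: -369.1 * -0.079043 = 29.1748
Numerator: 0.161 * 450.4 = 72.5144
RT60 = 72.5144 / 29.1748 = 2.486

2.486 s


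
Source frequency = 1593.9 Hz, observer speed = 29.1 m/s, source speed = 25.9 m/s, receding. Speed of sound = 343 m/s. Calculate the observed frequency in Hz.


Given values:
  f_s = 1593.9 Hz, v_o = 29.1 m/s, v_s = 25.9 m/s
  Direction: receding
Formula: f_o = f_s * (c - v_o) / (c + v_s)
Numerator: c - v_o = 343 - 29.1 = 313.9
Denominator: c + v_s = 343 + 25.9 = 368.9
f_o = 1593.9 * 313.9 / 368.9 = 1356.26

1356.26 Hz


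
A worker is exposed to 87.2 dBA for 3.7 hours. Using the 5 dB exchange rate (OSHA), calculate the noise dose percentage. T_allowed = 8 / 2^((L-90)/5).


Given values:
  L = 87.2 dBA, T = 3.7 hours
Formula: T_allowed = 8 / 2^((L - 90) / 5)
Compute exponent: (87.2 - 90) / 5 = -0.56
Compute 2^(-0.56) = 0.678302
T_allowed = 8 / 0.678302 = 11.794157 hours
Dose = (T / T_allowed) * 100
Dose = (3.7 / 11.794157) * 100 = 31.37

31.37 %


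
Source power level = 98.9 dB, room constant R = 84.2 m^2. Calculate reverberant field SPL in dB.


Given values:
  Lw = 98.9 dB, R = 84.2 m^2
Formula: SPL = Lw + 10 * log10(4 / R)
Compute 4 / R = 4 / 84.2 = 0.047506
Compute 10 * log10(0.047506) = -13.2325
SPL = 98.9 + (-13.2325) = 85.67

85.67 dB


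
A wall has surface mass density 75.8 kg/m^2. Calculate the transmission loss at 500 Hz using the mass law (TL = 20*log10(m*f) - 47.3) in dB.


Given values:
  m = 75.8 kg/m^2, f = 500 Hz
Formula: TL = 20 * log10(m * f) - 47.3
Compute m * f = 75.8 * 500 = 37900.0
Compute log10(37900.0) = 4.578639
Compute 20 * 4.578639 = 91.5728
TL = 91.5728 - 47.3 = 44.27

44.27 dB


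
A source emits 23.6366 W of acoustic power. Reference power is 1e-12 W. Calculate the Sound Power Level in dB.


Given values:
  W = 23.6366 W
  W_ref = 1e-12 W
Formula: SWL = 10 * log10(W / W_ref)
Compute ratio: W / W_ref = 23636600000000
Compute log10: log10(23636600000000) = 13.373585
Multiply: SWL = 10 * 13.373585 = 133.74

133.74 dB


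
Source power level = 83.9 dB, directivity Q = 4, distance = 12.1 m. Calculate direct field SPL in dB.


Given values:
  Lw = 83.9 dB, Q = 4, r = 12.1 m
Formula: SPL = Lw + 10 * log10(Q / (4 * pi * r^2))
Compute 4 * pi * r^2 = 4 * pi * 12.1^2 = 1839.8423
Compute Q / denom = 4 / 1839.8423 = 0.0021741
Compute 10 * log10(0.0021741) = -26.6272
SPL = 83.9 + (-26.6272) = 57.27

57.27 dB


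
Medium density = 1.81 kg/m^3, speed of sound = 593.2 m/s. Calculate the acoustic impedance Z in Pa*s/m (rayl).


Given values:
  rho = 1.81 kg/m^3
  c = 593.2 m/s
Formula: Z = rho * c
Z = 1.81 * 593.2
Z = 1073.69

1073.69 rayl


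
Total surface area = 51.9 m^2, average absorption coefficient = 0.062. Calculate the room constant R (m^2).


Given values:
  S = 51.9 m^2, alpha = 0.062
Formula: R = S * alpha / (1 - alpha)
Numerator: 51.9 * 0.062 = 3.2178
Denominator: 1 - 0.062 = 0.938
R = 3.2178 / 0.938 = 3.43

3.43 m^2


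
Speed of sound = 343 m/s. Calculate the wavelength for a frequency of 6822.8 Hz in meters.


Given values:
  c = 343 m/s, f = 6822.8 Hz
Formula: lambda = c / f
lambda = 343 / 6822.8
lambda = 0.0503

0.0503 m


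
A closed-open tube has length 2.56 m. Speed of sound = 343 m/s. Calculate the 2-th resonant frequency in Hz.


Given values:
  Tube type: closed-open, L = 2.56 m, c = 343 m/s, n = 2
Formula: f_n = (2n - 1) * c / (4 * L)
Compute 2n - 1 = 2*2 - 1 = 3
Compute 4 * L = 4 * 2.56 = 10.24
f = 3 * 343 / 10.24
f = 100.49

100.49 Hz


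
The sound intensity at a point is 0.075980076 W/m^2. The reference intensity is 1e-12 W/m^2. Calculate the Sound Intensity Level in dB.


Given values:
  I = 0.075980076 W/m^2
  I_ref = 1e-12 W/m^2
Formula: SIL = 10 * log10(I / I_ref)
Compute ratio: I / I_ref = 75980076000
Compute log10: log10(75980076000) = 10.8807
Multiply: SIL = 10 * 10.8807 = 108.81

108.81 dB


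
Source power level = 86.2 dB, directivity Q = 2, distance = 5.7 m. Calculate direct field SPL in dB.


Given values:
  Lw = 86.2 dB, Q = 2, r = 5.7 m
Formula: SPL = Lw + 10 * log10(Q / (4 * pi * r^2))
Compute 4 * pi * r^2 = 4 * pi * 5.7^2 = 408.2814
Compute Q / denom = 2 / 408.2814 = 0.00489858
Compute 10 * log10(0.00489858) = -23.0993
SPL = 86.2 + (-23.0993) = 63.1

63.1 dB


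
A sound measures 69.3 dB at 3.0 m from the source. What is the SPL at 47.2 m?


Given values:
  SPL1 = 69.3 dB, r1 = 3.0 m, r2 = 47.2 m
Formula: SPL2 = SPL1 - 20 * log10(r2 / r1)
Compute ratio: r2 / r1 = 47.2 / 3.0 = 15.7333
Compute log10: log10(15.7333) = 1.19682
Compute drop: 20 * 1.19682 = 23.9364
SPL2 = 69.3 - 23.9364 = 45.36

45.36 dB


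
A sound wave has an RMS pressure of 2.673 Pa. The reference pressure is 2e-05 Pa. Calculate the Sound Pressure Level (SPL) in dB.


Given values:
  p = 2.673 Pa
  p_ref = 2e-05 Pa
Formula: SPL = 20 * log10(p / p_ref)
Compute ratio: p / p_ref = 2.673 / 2e-05 = 133650
Compute log10: log10(133650) = 5.125969
Multiply: SPL = 20 * 5.125969 = 102.52

102.52 dB


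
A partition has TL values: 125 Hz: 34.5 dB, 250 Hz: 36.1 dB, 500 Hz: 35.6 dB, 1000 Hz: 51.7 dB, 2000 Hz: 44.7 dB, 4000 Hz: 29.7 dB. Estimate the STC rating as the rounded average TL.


Given TL values at each frequency:
  125 Hz: 34.5 dB
  250 Hz: 36.1 dB
  500 Hz: 35.6 dB
  1000 Hz: 51.7 dB
  2000 Hz: 44.7 dB
  4000 Hz: 29.7 dB
Formula: STC ~ round(average of TL values)
Sum = 34.5 + 36.1 + 35.6 + 51.7 + 44.7 + 29.7 = 232.3
Average = 232.3 / 6 = 38.72
Rounded: 39

39


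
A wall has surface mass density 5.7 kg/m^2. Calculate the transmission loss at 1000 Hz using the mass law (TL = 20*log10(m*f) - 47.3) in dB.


Given values:
  m = 5.7 kg/m^2, f = 1000 Hz
Formula: TL = 20 * log10(m * f) - 47.3
Compute m * f = 5.7 * 1000 = 5700.0
Compute log10(5700.0) = 3.755875
Compute 20 * 3.755875 = 75.1175
TL = 75.1175 - 47.3 = 27.82

27.82 dB


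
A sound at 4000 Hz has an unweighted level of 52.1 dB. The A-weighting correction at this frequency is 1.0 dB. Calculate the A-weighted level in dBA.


Given values:
  SPL = 52.1 dB
  A-weighting at 4000 Hz = 1.0 dB
Formula: L_A = SPL + A_weight
L_A = 52.1 + (1.0)
L_A = 53.1

53.1 dBA


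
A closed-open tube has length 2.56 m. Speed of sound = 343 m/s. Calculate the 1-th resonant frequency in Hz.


Given values:
  Tube type: closed-open, L = 2.56 m, c = 343 m/s, n = 1
Formula: f_n = (2n - 1) * c / (4 * L)
Compute 2n - 1 = 2*1 - 1 = 1
Compute 4 * L = 4 * 2.56 = 10.24
f = 1 * 343 / 10.24
f = 33.5

33.5 Hz


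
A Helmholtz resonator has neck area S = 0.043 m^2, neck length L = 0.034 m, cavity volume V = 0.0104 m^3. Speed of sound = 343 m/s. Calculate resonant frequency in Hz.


Given values:
  S = 0.043 m^2, L = 0.034 m, V = 0.0104 m^3, c = 343 m/s
Formula: f = (c / (2*pi)) * sqrt(S / (V * L))
Compute V * L = 0.0104 * 0.034 = 0.0003536
Compute S / (V * L) = 0.043 / 0.0003536 = 121.6063
Compute sqrt(121.6063) = 11.027525
Compute c / (2*pi) = 343 / 6.283185 = 54.590148
f = 54.590148 * 11.027525 = 601.99

601.99 Hz


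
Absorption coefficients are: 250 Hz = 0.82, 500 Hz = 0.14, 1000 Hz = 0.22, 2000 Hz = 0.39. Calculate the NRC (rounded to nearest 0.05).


Given values:
  a_250 = 0.82, a_500 = 0.14
  a_1000 = 0.22, a_2000 = 0.39
Formula: NRC = (a250 + a500 + a1000 + a2000) / 4
Sum = 0.82 + 0.14 + 0.22 + 0.39 = 1.57
NRC = 1.57 / 4 = 0.3925
Rounded to nearest 0.05: 0.4

0.4


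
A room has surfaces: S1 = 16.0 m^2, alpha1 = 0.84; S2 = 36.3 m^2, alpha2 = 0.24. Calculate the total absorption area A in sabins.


Given surfaces:
  Surface 1: 16.0 * 0.84 = 13.44
  Surface 2: 36.3 * 0.24 = 8.712
Formula: A = sum(Si * alpha_i)
A = 13.44 + 8.712
A = 22.15

22.15 sabins


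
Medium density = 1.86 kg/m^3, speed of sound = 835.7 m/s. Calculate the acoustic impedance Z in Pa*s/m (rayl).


Given values:
  rho = 1.86 kg/m^3
  c = 835.7 m/s
Formula: Z = rho * c
Z = 1.86 * 835.7
Z = 1554.4

1554.4 rayl


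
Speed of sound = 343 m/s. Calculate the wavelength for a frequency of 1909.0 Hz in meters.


Given values:
  c = 343 m/s, f = 1909.0 Hz
Formula: lambda = c / f
lambda = 343 / 1909.0
lambda = 0.1797

0.1797 m


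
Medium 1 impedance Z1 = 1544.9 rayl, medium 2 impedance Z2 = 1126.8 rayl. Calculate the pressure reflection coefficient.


Given values:
  Z1 = 1544.9 rayl, Z2 = 1126.8 rayl
Formula: R = (Z2 - Z1) / (Z2 + Z1)
Numerator: Z2 - Z1 = 1126.8 - 1544.9 = -418.1
Denominator: Z2 + Z1 = 1126.8 + 1544.9 = 2671.7
R = -418.1 / 2671.7 = -0.1565

-0.1565


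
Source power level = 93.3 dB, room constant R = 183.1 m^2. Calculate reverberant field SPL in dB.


Given values:
  Lw = 93.3 dB, R = 183.1 m^2
Formula: SPL = Lw + 10 * log10(4 / R)
Compute 4 / R = 4 / 183.1 = 0.021846
Compute 10 * log10(0.021846) = -16.6063
SPL = 93.3 + (-16.6063) = 76.69

76.69 dB


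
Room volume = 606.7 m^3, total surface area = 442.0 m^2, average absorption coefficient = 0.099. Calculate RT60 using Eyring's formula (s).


Given values:
  V = 606.7 m^3, S = 442.0 m^2, alpha = 0.099
Formula: RT60 = 0.161 * V / (-S * ln(1 - alpha))
Compute ln(1 - 0.099) = ln(0.901) = -0.10425
Denominator: -442.0 * -0.10425 = 46.0785
Numerator: 0.161 * 606.7 = 97.6787
RT60 = 97.6787 / 46.0785 = 2.12

2.12 s


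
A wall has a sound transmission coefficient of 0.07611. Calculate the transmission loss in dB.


Given values:
  tau = 0.07611
Formula: TL = 10 * log10(1 / tau)
Compute 1 / tau = 1 / 0.07611 = 13.1389
Compute log10(13.1389) = 1.118559
TL = 10 * 1.118559 = 11.19

11.19 dB


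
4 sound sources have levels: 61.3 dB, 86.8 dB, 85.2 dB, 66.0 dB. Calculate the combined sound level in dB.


Formula: L_total = 10 * log10( sum(10^(Li/10)) )
  Source 1: 10^(61.3/10) = 1348962.8826
  Source 2: 10^(86.8/10) = 478630092.3226
  Source 3: 10^(85.2/10) = 331131121.4826
  Source 4: 10^(66.0/10) = 3981071.7055
Sum of linear values = 815091248.3933
L_total = 10 * log10(815091248.3933) = 89.11

89.11 dB


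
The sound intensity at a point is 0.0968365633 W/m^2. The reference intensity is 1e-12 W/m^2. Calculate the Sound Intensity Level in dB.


Given values:
  I = 0.0968365633 W/m^2
  I_ref = 1e-12 W/m^2
Formula: SIL = 10 * log10(I / I_ref)
Compute ratio: I / I_ref = 96836563300
Compute log10: log10(96836563300) = 10.986039
Multiply: SIL = 10 * 10.986039 = 109.86

109.86 dB


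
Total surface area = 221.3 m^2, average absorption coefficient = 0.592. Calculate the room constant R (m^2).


Given values:
  S = 221.3 m^2, alpha = 0.592
Formula: R = S * alpha / (1 - alpha)
Numerator: 221.3 * 0.592 = 131.0096
Denominator: 1 - 0.592 = 0.408
R = 131.0096 / 0.408 = 321.1

321.1 m^2


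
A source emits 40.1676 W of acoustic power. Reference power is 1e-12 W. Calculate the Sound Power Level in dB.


Given values:
  W = 40.1676 W
  W_ref = 1e-12 W
Formula: SWL = 10 * log10(W / W_ref)
Compute ratio: W / W_ref = 40167600000000
Compute log10: log10(40167600000000) = 13.603876
Multiply: SWL = 10 * 13.603876 = 136.04

136.04 dB


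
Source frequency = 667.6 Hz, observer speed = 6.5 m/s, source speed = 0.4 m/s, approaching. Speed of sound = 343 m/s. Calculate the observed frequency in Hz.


Given values:
  f_s = 667.6 Hz, v_o = 6.5 m/s, v_s = 0.4 m/s
  Direction: approaching
Formula: f_o = f_s * (c + v_o) / (c - v_s)
Numerator: c + v_o = 343 + 6.5 = 349.5
Denominator: c - v_s = 343 - 0.4 = 342.6
f_o = 667.6 * 349.5 / 342.6 = 681.05

681.05 Hz


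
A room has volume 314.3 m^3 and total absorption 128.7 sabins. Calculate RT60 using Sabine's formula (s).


Given values:
  V = 314.3 m^3
  A = 128.7 sabins
Formula: RT60 = 0.161 * V / A
Numerator: 0.161 * 314.3 = 50.6023
RT60 = 50.6023 / 128.7 = 0.393

0.393 s


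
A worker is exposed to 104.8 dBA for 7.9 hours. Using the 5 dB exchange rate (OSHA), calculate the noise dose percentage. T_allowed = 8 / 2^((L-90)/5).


Given values:
  L = 104.8 dBA, T = 7.9 hours
Formula: T_allowed = 8 / 2^((L - 90) / 5)
Compute exponent: (104.8 - 90) / 5 = 2.96
Compute 2^(2.96) = 7.78124
T_allowed = 8 / 7.78124 = 1.028114 hours
Dose = (T / T_allowed) * 100
Dose = (7.9 / 1.028114) * 100 = 768.4

768.4 %


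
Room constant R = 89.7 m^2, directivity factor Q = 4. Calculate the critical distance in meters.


Given values:
  R = 89.7 m^2, Q = 4
Formula: d_c = 0.141 * sqrt(Q * R)
Compute Q * R = 4 * 89.7 = 358.8
Compute sqrt(358.8) = 18.942
d_c = 0.141 * 18.942 = 2.671

2.671 m


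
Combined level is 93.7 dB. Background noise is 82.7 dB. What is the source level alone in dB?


Given values:
  L_total = 93.7 dB, L_bg = 82.7 dB
Formula: L_source = 10 * log10(10^(L_total/10) - 10^(L_bg/10))
Convert to linear:
  10^(93.7/10) = 2344228815.3199
  10^(82.7/10) = 186208713.6663
Difference: 2344228815.3199 - 186208713.6663 = 2158020101.6536
L_source = 10 * log10(2158020101.6536) = 93.34

93.34 dB


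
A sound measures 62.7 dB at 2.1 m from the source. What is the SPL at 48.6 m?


Given values:
  SPL1 = 62.7 dB, r1 = 2.1 m, r2 = 48.6 m
Formula: SPL2 = SPL1 - 20 * log10(r2 / r1)
Compute ratio: r2 / r1 = 48.6 / 2.1 = 23.1429
Compute log10: log10(23.1429) = 1.364418
Compute drop: 20 * 1.364418 = 27.2884
SPL2 = 62.7 - 27.2884 = 35.41

35.41 dB


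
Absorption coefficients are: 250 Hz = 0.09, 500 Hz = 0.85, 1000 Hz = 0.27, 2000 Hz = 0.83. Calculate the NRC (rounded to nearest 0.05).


Given values:
  a_250 = 0.09, a_500 = 0.85
  a_1000 = 0.27, a_2000 = 0.83
Formula: NRC = (a250 + a500 + a1000 + a2000) / 4
Sum = 0.09 + 0.85 + 0.27 + 0.83 = 2.04
NRC = 2.04 / 4 = 0.51
Rounded to nearest 0.05: 0.5

0.5


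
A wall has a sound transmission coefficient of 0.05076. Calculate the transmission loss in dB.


Given values:
  tau = 0.05076
Formula: TL = 10 * log10(1 / tau)
Compute 1 / tau = 1 / 0.05076 = 19.7006
Compute log10(19.7006) = 1.294479
TL = 10 * 1.294479 = 12.94

12.94 dB


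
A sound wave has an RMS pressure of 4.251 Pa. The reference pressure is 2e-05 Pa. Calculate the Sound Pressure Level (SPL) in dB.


Given values:
  p = 4.251 Pa
  p_ref = 2e-05 Pa
Formula: SPL = 20 * log10(p / p_ref)
Compute ratio: p / p_ref = 4.251 / 2e-05 = 212550
Compute log10: log10(212550) = 5.327461
Multiply: SPL = 20 * 5.327461 = 106.55

106.55 dB


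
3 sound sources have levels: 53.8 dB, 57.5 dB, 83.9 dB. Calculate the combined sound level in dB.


Formula: L_total = 10 * log10( sum(10^(Li/10)) )
  Source 1: 10^(53.8/10) = 239883.2919
  Source 2: 10^(57.5/10) = 562341.3252
  Source 3: 10^(83.9/10) = 245470891.5685
Sum of linear values = 246273116.1856
L_total = 10 * log10(246273116.1856) = 83.91

83.91 dB


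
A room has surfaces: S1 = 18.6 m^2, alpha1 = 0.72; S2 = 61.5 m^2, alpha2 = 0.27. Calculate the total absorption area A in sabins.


Given surfaces:
  Surface 1: 18.6 * 0.72 = 13.392
  Surface 2: 61.5 * 0.27 = 16.605
Formula: A = sum(Si * alpha_i)
A = 13.392 + 16.605
A = 30.0

30.0 sabins


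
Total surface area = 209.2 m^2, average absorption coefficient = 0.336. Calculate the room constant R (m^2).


Given values:
  S = 209.2 m^2, alpha = 0.336
Formula: R = S * alpha / (1 - alpha)
Numerator: 209.2 * 0.336 = 70.2912
Denominator: 1 - 0.336 = 0.664
R = 70.2912 / 0.664 = 105.86

105.86 m^2


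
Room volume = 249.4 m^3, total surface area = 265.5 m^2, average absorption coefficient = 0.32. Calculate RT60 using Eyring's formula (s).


Given values:
  V = 249.4 m^3, S = 265.5 m^2, alpha = 0.32
Formula: RT60 = 0.161 * V / (-S * ln(1 - alpha))
Compute ln(1 - 0.32) = ln(0.68) = -0.385662
Denominator: -265.5 * -0.385662 = 102.3933
Numerator: 0.161 * 249.4 = 40.1534
RT60 = 40.1534 / 102.3933 = 0.392

0.392 s


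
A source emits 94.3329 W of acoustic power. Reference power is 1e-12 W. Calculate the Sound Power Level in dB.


Given values:
  W = 94.3329 W
  W_ref = 1e-12 W
Formula: SWL = 10 * log10(W / W_ref)
Compute ratio: W / W_ref = 94332900000000
Compute log10: log10(94332900000000) = 13.974663
Multiply: SWL = 10 * 13.974663 = 139.75

139.75 dB


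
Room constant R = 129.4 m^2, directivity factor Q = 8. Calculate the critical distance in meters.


Given values:
  R = 129.4 m^2, Q = 8
Formula: d_c = 0.141 * sqrt(Q * R)
Compute Q * R = 8 * 129.4 = 1035.2
Compute sqrt(1035.2) = 32.1745
d_c = 0.141 * 32.1745 = 4.537

4.537 m


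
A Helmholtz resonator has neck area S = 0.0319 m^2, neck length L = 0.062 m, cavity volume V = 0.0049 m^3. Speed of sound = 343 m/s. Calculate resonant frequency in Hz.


Given values:
  S = 0.0319 m^2, L = 0.062 m, V = 0.0049 m^3, c = 343 m/s
Formula: f = (c / (2*pi)) * sqrt(S / (V * L))
Compute V * L = 0.0049 * 0.062 = 0.0003038
Compute S / (V * L) = 0.0319 / 0.0003038 = 105.0033
Compute sqrt(105.0033) = 10.247112
Compute c / (2*pi) = 343 / 6.283185 = 54.590148
f = 54.590148 * 10.247112 = 559.39

559.39 Hz


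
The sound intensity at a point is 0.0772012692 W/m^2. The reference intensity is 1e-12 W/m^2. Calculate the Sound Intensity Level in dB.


Given values:
  I = 0.0772012692 W/m^2
  I_ref = 1e-12 W/m^2
Formula: SIL = 10 * log10(I / I_ref)
Compute ratio: I / I_ref = 77201269200
Compute log10: log10(77201269200) = 10.887624
Multiply: SIL = 10 * 10.887624 = 108.88

108.88 dB


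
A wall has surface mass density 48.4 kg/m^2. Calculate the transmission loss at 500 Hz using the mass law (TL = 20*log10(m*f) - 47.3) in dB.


Given values:
  m = 48.4 kg/m^2, f = 500 Hz
Formula: TL = 20 * log10(m * f) - 47.3
Compute m * f = 48.4 * 500 = 24200.0
Compute log10(24200.0) = 4.383815
Compute 20 * 4.383815 = 87.6763
TL = 87.6763 - 47.3 = 40.38

40.38 dB


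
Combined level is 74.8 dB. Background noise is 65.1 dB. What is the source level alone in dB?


Given values:
  L_total = 74.8 dB, L_bg = 65.1 dB
Formula: L_source = 10 * log10(10^(L_total/10) - 10^(L_bg/10))
Convert to linear:
  10^(74.8/10) = 30199517.204
  10^(65.1/10) = 3235936.5693
Difference: 30199517.204 - 3235936.5693 = 26963580.6347
L_source = 10 * log10(26963580.6347) = 74.31

74.31 dB


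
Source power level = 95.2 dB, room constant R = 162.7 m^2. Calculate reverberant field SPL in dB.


Given values:
  Lw = 95.2 dB, R = 162.7 m^2
Formula: SPL = Lw + 10 * log10(4 / R)
Compute 4 / R = 4 / 162.7 = 0.024585
Compute 10 * log10(0.024585) = -16.0933
SPL = 95.2 + (-16.0933) = 79.11

79.11 dB


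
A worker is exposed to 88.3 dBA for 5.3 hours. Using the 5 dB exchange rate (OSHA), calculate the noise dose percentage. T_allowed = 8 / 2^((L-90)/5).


Given values:
  L = 88.3 dBA, T = 5.3 hours
Formula: T_allowed = 8 / 2^((L - 90) / 5)
Compute exponent: (88.3 - 90) / 5 = -0.34
Compute 2^(-0.34) = 0.790041
T_allowed = 8 / 0.790041 = 10.126057 hours
Dose = (T / T_allowed) * 100
Dose = (5.3 / 10.126057) * 100 = 52.34

52.34 %


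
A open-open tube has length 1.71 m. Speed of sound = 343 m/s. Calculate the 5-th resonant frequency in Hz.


Given values:
  Tube type: open-open, L = 1.71 m, c = 343 m/s, n = 5
Formula: f_n = n * c / (2 * L)
Compute 2 * L = 2 * 1.71 = 3.42
f = 5 * 343 / 3.42
f = 501.46

501.46 Hz


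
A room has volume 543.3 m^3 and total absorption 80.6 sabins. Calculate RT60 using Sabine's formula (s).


Given values:
  V = 543.3 m^3
  A = 80.6 sabins
Formula: RT60 = 0.161 * V / A
Numerator: 0.161 * 543.3 = 87.4713
RT60 = 87.4713 / 80.6 = 1.085

1.085 s


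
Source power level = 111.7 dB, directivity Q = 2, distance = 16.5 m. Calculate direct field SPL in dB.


Given values:
  Lw = 111.7 dB, Q = 2, r = 16.5 m
Formula: SPL = Lw + 10 * log10(Q / (4 * pi * r^2))
Compute 4 * pi * r^2 = 4 * pi * 16.5^2 = 3421.1944
Compute Q / denom = 2 / 3421.1944 = 0.00058459
Compute 10 * log10(0.00058459) = -32.3315
SPL = 111.7 + (-32.3315) = 79.37

79.37 dB


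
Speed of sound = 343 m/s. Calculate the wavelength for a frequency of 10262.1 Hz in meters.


Given values:
  c = 343 m/s, f = 10262.1 Hz
Formula: lambda = c / f
lambda = 343 / 10262.1
lambda = 0.0334

0.0334 m


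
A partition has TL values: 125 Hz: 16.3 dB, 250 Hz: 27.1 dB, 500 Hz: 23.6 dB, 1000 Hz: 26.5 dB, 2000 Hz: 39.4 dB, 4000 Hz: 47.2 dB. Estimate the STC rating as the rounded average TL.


Given TL values at each frequency:
  125 Hz: 16.3 dB
  250 Hz: 27.1 dB
  500 Hz: 23.6 dB
  1000 Hz: 26.5 dB
  2000 Hz: 39.4 dB
  4000 Hz: 47.2 dB
Formula: STC ~ round(average of TL values)
Sum = 16.3 + 27.1 + 23.6 + 26.5 + 39.4 + 47.2 = 180.1
Average = 180.1 / 6 = 30.02
Rounded: 30

30


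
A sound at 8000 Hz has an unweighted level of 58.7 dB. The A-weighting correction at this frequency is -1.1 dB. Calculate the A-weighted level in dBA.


Given values:
  SPL = 58.7 dB
  A-weighting at 8000 Hz = -1.1 dB
Formula: L_A = SPL + A_weight
L_A = 58.7 + (-1.1)
L_A = 57.6

57.6 dBA


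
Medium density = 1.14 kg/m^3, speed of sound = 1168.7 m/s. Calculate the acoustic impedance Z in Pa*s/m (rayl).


Given values:
  rho = 1.14 kg/m^3
  c = 1168.7 m/s
Formula: Z = rho * c
Z = 1.14 * 1168.7
Z = 1332.32

1332.32 rayl


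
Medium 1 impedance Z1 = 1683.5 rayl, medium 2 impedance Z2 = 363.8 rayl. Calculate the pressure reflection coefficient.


Given values:
  Z1 = 1683.5 rayl, Z2 = 363.8 rayl
Formula: R = (Z2 - Z1) / (Z2 + Z1)
Numerator: Z2 - Z1 = 363.8 - 1683.5 = -1319.7
Denominator: Z2 + Z1 = 363.8 + 1683.5 = 2047.3
R = -1319.7 / 2047.3 = -0.6446

-0.6446


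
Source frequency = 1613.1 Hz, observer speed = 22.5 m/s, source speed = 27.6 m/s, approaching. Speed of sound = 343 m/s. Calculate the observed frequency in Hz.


Given values:
  f_s = 1613.1 Hz, v_o = 22.5 m/s, v_s = 27.6 m/s
  Direction: approaching
Formula: f_o = f_s * (c + v_o) / (c - v_s)
Numerator: c + v_o = 343 + 22.5 = 365.5
Denominator: c - v_s = 343 - 27.6 = 315.4
f_o = 1613.1 * 365.5 / 315.4 = 1869.33

1869.33 Hz


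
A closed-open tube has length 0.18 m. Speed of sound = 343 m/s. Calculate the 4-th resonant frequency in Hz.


Given values:
  Tube type: closed-open, L = 0.18 m, c = 343 m/s, n = 4
Formula: f_n = (2n - 1) * c / (4 * L)
Compute 2n - 1 = 2*4 - 1 = 7
Compute 4 * L = 4 * 0.18 = 0.72
f = 7 * 343 / 0.72
f = 3334.72

3334.72 Hz


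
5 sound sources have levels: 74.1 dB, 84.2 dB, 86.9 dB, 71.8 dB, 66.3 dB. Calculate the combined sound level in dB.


Formula: L_total = 10 * log10( sum(10^(Li/10)) )
  Source 1: 10^(74.1/10) = 25703957.8277
  Source 2: 10^(84.2/10) = 263026799.1895
  Source 3: 10^(86.9/10) = 489778819.3684
  Source 4: 10^(71.8/10) = 15135612.4844
  Source 5: 10^(66.3/10) = 4265795.188
Sum of linear values = 797910984.058
L_total = 10 * log10(797910984.058) = 89.02

89.02 dB


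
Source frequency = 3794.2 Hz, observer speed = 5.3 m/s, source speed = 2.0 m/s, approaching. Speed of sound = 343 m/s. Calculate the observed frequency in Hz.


Given values:
  f_s = 3794.2 Hz, v_o = 5.3 m/s, v_s = 2.0 m/s
  Direction: approaching
Formula: f_o = f_s * (c + v_o) / (c - v_s)
Numerator: c + v_o = 343 + 5.3 = 348.3
Denominator: c - v_s = 343 - 2.0 = 341.0
f_o = 3794.2 * 348.3 / 341.0 = 3875.42

3875.42 Hz


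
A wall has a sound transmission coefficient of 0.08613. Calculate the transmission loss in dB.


Given values:
  tau = 0.08613
Formula: TL = 10 * log10(1 / tau)
Compute 1 / tau = 1 / 0.08613 = 11.6104
Compute log10(11.6104) = 1.064847
TL = 10 * 1.064847 = 10.65

10.65 dB


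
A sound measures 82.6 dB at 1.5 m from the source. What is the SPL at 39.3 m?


Given values:
  SPL1 = 82.6 dB, r1 = 1.5 m, r2 = 39.3 m
Formula: SPL2 = SPL1 - 20 * log10(r2 / r1)
Compute ratio: r2 / r1 = 39.3 / 1.5 = 26.2
Compute log10: log10(26.2) = 1.418301
Compute drop: 20 * 1.418301 = 28.366
SPL2 = 82.6 - 28.366 = 54.23

54.23 dB


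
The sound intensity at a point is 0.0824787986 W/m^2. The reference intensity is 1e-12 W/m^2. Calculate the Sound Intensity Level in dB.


Given values:
  I = 0.0824787986 W/m^2
  I_ref = 1e-12 W/m^2
Formula: SIL = 10 * log10(I / I_ref)
Compute ratio: I / I_ref = 82478798600
Compute log10: log10(82478798600) = 10.916342
Multiply: SIL = 10 * 10.916342 = 109.16

109.16 dB


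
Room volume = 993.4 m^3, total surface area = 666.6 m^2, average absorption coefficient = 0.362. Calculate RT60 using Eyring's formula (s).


Given values:
  V = 993.4 m^3, S = 666.6 m^2, alpha = 0.362
Formula: RT60 = 0.161 * V / (-S * ln(1 - alpha))
Compute ln(1 - 0.362) = ln(0.638) = -0.449417
Denominator: -666.6 * -0.449417 = 299.5814
Numerator: 0.161 * 993.4 = 159.9374
RT60 = 159.9374 / 299.5814 = 0.534

0.534 s


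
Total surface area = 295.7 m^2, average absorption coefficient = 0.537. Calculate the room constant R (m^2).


Given values:
  S = 295.7 m^2, alpha = 0.537
Formula: R = S * alpha / (1 - alpha)
Numerator: 295.7 * 0.537 = 158.7909
Denominator: 1 - 0.537 = 0.463
R = 158.7909 / 0.463 = 342.96

342.96 m^2


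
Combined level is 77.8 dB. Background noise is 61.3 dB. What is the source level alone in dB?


Given values:
  L_total = 77.8 dB, L_bg = 61.3 dB
Formula: L_source = 10 * log10(10^(L_total/10) - 10^(L_bg/10))
Convert to linear:
  10^(77.8/10) = 60255958.6074
  10^(61.3/10) = 1348962.8826
Difference: 60255958.6074 - 1348962.8826 = 58906995.7248
L_source = 10 * log10(58906995.7248) = 77.7

77.7 dB


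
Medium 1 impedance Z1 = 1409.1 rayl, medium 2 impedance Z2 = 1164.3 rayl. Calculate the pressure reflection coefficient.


Given values:
  Z1 = 1409.1 rayl, Z2 = 1164.3 rayl
Formula: R = (Z2 - Z1) / (Z2 + Z1)
Numerator: Z2 - Z1 = 1164.3 - 1409.1 = -244.8
Denominator: Z2 + Z1 = 1164.3 + 1409.1 = 2573.4
R = -244.8 / 2573.4 = -0.0951

-0.0951


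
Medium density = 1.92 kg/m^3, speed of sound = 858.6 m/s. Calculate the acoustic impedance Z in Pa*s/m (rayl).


Given values:
  rho = 1.92 kg/m^3
  c = 858.6 m/s
Formula: Z = rho * c
Z = 1.92 * 858.6
Z = 1648.51

1648.51 rayl


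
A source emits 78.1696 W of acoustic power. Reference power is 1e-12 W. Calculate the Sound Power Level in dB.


Given values:
  W = 78.1696 W
  W_ref = 1e-12 W
Formula: SWL = 10 * log10(W / W_ref)
Compute ratio: W / W_ref = 78169600000000
Compute log10: log10(78169600000000) = 13.893038
Multiply: SWL = 10 * 13.893038 = 138.93

138.93 dB


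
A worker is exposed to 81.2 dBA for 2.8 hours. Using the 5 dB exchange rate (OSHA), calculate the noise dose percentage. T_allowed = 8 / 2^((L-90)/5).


Given values:
  L = 81.2 dBA, T = 2.8 hours
Formula: T_allowed = 8 / 2^((L - 90) / 5)
Compute exponent: (81.2 - 90) / 5 = -1.76
Compute 2^(-1.76) = 0.295248
T_allowed = 8 / 0.295248 = 27.095865 hours
Dose = (T / T_allowed) * 100
Dose = (2.8 / 27.095865) * 100 = 10.33

10.33 %


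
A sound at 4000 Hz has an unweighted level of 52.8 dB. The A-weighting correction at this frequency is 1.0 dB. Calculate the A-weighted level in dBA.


Given values:
  SPL = 52.8 dB
  A-weighting at 4000 Hz = 1.0 dB
Formula: L_A = SPL + A_weight
L_A = 52.8 + (1.0)
L_A = 53.8

53.8 dBA


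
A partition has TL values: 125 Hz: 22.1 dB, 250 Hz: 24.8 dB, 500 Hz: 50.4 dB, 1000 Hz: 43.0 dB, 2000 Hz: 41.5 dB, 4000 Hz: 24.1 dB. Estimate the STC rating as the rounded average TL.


Given TL values at each frequency:
  125 Hz: 22.1 dB
  250 Hz: 24.8 dB
  500 Hz: 50.4 dB
  1000 Hz: 43.0 dB
  2000 Hz: 41.5 dB
  4000 Hz: 24.1 dB
Formula: STC ~ round(average of TL values)
Sum = 22.1 + 24.8 + 50.4 + 43.0 + 41.5 + 24.1 = 205.9
Average = 205.9 / 6 = 34.32
Rounded: 34

34


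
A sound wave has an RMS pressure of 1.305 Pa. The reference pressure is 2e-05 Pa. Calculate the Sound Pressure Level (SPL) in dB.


Given values:
  p = 1.305 Pa
  p_ref = 2e-05 Pa
Formula: SPL = 20 * log10(p / p_ref)
Compute ratio: p / p_ref = 1.305 / 2e-05 = 65250
Compute log10: log10(65250) = 4.814581
Multiply: SPL = 20 * 4.814581 = 96.29

96.29 dB


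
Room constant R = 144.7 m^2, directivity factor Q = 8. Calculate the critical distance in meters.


Given values:
  R = 144.7 m^2, Q = 8
Formula: d_c = 0.141 * sqrt(Q * R)
Compute Q * R = 8 * 144.7 = 1157.6
Compute sqrt(1157.6) = 34.0235
d_c = 0.141 * 34.0235 = 4.797

4.797 m


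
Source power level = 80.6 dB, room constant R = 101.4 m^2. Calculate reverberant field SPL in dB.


Given values:
  Lw = 80.6 dB, R = 101.4 m^2
Formula: SPL = Lw + 10 * log10(4 / R)
Compute 4 / R = 4 / 101.4 = 0.039448
Compute 10 * log10(0.039448) = -14.0398
SPL = 80.6 + (-14.0398) = 66.56

66.56 dB


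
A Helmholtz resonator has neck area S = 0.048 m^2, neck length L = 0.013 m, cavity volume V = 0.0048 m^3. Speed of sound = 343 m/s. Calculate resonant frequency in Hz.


Given values:
  S = 0.048 m^2, L = 0.013 m, V = 0.0048 m^3, c = 343 m/s
Formula: f = (c / (2*pi)) * sqrt(S / (V * L))
Compute V * L = 0.0048 * 0.013 = 6.24e-05
Compute S / (V * L) = 0.048 / 6.24e-05 = 769.2308
Compute sqrt(769.2308) = 27.73501
Compute c / (2*pi) = 343 / 6.283185 = 54.590148
f = 54.590148 * 27.73501 = 1514.06

1514.06 Hz


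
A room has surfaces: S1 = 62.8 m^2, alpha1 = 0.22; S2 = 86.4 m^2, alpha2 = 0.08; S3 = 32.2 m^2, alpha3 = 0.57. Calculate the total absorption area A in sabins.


Given surfaces:
  Surface 1: 62.8 * 0.22 = 13.816
  Surface 2: 86.4 * 0.08 = 6.912
  Surface 3: 32.2 * 0.57 = 18.354
Formula: A = sum(Si * alpha_i)
A = 13.816 + 6.912 + 18.354
A = 39.08

39.08 sabins


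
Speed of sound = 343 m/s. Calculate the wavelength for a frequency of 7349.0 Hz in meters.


Given values:
  c = 343 m/s, f = 7349.0 Hz
Formula: lambda = c / f
lambda = 343 / 7349.0
lambda = 0.0467

0.0467 m


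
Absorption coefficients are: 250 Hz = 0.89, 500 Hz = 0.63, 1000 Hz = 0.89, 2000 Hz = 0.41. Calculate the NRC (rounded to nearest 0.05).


Given values:
  a_250 = 0.89, a_500 = 0.63
  a_1000 = 0.89, a_2000 = 0.41
Formula: NRC = (a250 + a500 + a1000 + a2000) / 4
Sum = 0.89 + 0.63 + 0.89 + 0.41 = 2.82
NRC = 2.82 / 4 = 0.705
Rounded to nearest 0.05: 0.7

0.7


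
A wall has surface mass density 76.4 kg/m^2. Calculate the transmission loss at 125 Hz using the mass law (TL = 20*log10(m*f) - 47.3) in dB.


Given values:
  m = 76.4 kg/m^2, f = 125 Hz
Formula: TL = 20 * log10(m * f) - 47.3
Compute m * f = 76.4 * 125 = 9550.0
Compute log10(9550.0) = 3.980003
Compute 20 * 3.980003 = 79.6001
TL = 79.6001 - 47.3 = 32.3

32.3 dB


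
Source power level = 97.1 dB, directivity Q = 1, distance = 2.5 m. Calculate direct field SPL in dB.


Given values:
  Lw = 97.1 dB, Q = 1, r = 2.5 m
Formula: SPL = Lw + 10 * log10(Q / (4 * pi * r^2))
Compute 4 * pi * r^2 = 4 * pi * 2.5^2 = 78.5398
Compute Q / denom = 1 / 78.5398 = 0.0127324
Compute 10 * log10(0.0127324) = -18.9509
SPL = 97.1 + (-18.9509) = 78.15

78.15 dB


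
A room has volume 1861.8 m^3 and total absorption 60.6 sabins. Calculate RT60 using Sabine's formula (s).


Given values:
  V = 1861.8 m^3
  A = 60.6 sabins
Formula: RT60 = 0.161 * V / A
Numerator: 0.161 * 1861.8 = 299.7498
RT60 = 299.7498 / 60.6 = 4.946

4.946 s


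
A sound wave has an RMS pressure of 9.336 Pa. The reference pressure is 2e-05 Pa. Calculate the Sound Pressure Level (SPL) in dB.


Given values:
  p = 9.336 Pa
  p_ref = 2e-05 Pa
Formula: SPL = 20 * log10(p / p_ref)
Compute ratio: p / p_ref = 9.336 / 2e-05 = 466800
Compute log10: log10(466800) = 5.669131
Multiply: SPL = 20 * 5.669131 = 113.38

113.38 dB


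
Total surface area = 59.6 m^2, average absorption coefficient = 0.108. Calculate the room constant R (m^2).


Given values:
  S = 59.6 m^2, alpha = 0.108
Formula: R = S * alpha / (1 - alpha)
Numerator: 59.6 * 0.108 = 6.4368
Denominator: 1 - 0.108 = 0.892
R = 6.4368 / 0.892 = 7.22

7.22 m^2


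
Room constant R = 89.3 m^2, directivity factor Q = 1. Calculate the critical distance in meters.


Given values:
  R = 89.3 m^2, Q = 1
Formula: d_c = 0.141 * sqrt(Q * R)
Compute Q * R = 1 * 89.3 = 89.3
Compute sqrt(89.3) = 9.4499
d_c = 0.141 * 9.4499 = 1.332

1.332 m


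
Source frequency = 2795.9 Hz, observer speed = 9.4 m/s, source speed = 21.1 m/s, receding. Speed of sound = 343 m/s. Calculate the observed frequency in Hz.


Given values:
  f_s = 2795.9 Hz, v_o = 9.4 m/s, v_s = 21.1 m/s
  Direction: receding
Formula: f_o = f_s * (c - v_o) / (c + v_s)
Numerator: c - v_o = 343 - 9.4 = 333.6
Denominator: c + v_s = 343 + 21.1 = 364.1
f_o = 2795.9 * 333.6 / 364.1 = 2561.69

2561.69 Hz


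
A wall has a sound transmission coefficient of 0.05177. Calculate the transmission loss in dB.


Given values:
  tau = 0.05177
Formula: TL = 10 * log10(1 / tau)
Compute 1 / tau = 1 / 0.05177 = 19.3162
Compute log10(19.3162) = 1.285922
TL = 10 * 1.285922 = 12.86

12.86 dB


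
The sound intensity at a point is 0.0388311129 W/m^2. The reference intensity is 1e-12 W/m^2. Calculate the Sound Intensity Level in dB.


Given values:
  I = 0.0388311129 W/m^2
  I_ref = 1e-12 W/m^2
Formula: SIL = 10 * log10(I / I_ref)
Compute ratio: I / I_ref = 38831112900
Compute log10: log10(38831112900) = 10.58918
Multiply: SIL = 10 * 10.58918 = 105.89

105.89 dB


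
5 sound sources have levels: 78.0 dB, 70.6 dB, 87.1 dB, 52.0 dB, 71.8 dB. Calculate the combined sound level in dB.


Formula: L_total = 10 * log10( sum(10^(Li/10)) )
  Source 1: 10^(78.0/10) = 63095734.448
  Source 2: 10^(70.6/10) = 11481536.215
  Source 3: 10^(87.1/10) = 512861383.9914
  Source 4: 10^(52.0/10) = 158489.3192
  Source 5: 10^(71.8/10) = 15135612.4844
Sum of linear values = 602732756.458
L_total = 10 * log10(602732756.458) = 87.8

87.8 dB


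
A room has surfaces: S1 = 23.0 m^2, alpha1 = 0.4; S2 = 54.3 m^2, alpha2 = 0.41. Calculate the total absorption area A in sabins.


Given surfaces:
  Surface 1: 23.0 * 0.4 = 9.2
  Surface 2: 54.3 * 0.41 = 22.263
Formula: A = sum(Si * alpha_i)
A = 9.2 + 22.263
A = 31.46

31.46 sabins


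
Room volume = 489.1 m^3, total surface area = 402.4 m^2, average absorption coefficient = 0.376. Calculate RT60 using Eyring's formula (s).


Given values:
  V = 489.1 m^3, S = 402.4 m^2, alpha = 0.376
Formula: RT60 = 0.161 * V / (-S * ln(1 - alpha))
Compute ln(1 - 0.376) = ln(0.624) = -0.471605
Denominator: -402.4 * -0.471605 = 189.7739
Numerator: 0.161 * 489.1 = 78.7451
RT60 = 78.7451 / 189.7739 = 0.415

0.415 s


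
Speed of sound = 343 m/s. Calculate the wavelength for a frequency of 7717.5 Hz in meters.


Given values:
  c = 343 m/s, f = 7717.5 Hz
Formula: lambda = c / f
lambda = 343 / 7717.5
lambda = 0.0444

0.0444 m


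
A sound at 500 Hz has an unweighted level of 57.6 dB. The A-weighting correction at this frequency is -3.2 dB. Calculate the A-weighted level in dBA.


Given values:
  SPL = 57.6 dB
  A-weighting at 500 Hz = -3.2 dB
Formula: L_A = SPL + A_weight
L_A = 57.6 + (-3.2)
L_A = 54.4

54.4 dBA


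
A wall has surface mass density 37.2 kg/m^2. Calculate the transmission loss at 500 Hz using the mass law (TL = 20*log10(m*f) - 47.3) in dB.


Given values:
  m = 37.2 kg/m^2, f = 500 Hz
Formula: TL = 20 * log10(m * f) - 47.3
Compute m * f = 37.2 * 500 = 18600.0
Compute log10(18600.0) = 4.269513
Compute 20 * 4.269513 = 85.3903
TL = 85.3903 - 47.3 = 38.09

38.09 dB


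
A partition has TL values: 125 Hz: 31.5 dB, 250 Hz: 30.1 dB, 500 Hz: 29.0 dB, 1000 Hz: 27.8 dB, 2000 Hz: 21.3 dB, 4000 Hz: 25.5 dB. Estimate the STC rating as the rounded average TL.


Given TL values at each frequency:
  125 Hz: 31.5 dB
  250 Hz: 30.1 dB
  500 Hz: 29.0 dB
  1000 Hz: 27.8 dB
  2000 Hz: 21.3 dB
  4000 Hz: 25.5 dB
Formula: STC ~ round(average of TL values)
Sum = 31.5 + 30.1 + 29.0 + 27.8 + 21.3 + 25.5 = 165.2
Average = 165.2 / 6 = 27.53
Rounded: 28

28
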